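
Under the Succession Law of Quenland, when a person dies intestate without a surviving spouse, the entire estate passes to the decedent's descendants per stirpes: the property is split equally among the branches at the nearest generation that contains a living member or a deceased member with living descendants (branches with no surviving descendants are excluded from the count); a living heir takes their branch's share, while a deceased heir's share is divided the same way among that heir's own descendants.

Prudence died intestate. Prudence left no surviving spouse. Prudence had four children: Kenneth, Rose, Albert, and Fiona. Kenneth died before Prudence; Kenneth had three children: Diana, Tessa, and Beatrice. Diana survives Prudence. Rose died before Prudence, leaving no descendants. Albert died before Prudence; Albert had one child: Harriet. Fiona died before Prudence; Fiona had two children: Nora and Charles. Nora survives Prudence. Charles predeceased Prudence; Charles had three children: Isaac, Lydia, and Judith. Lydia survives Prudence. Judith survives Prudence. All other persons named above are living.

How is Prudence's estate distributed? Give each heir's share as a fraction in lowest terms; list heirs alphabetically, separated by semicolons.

Beatrice 1/9; Diana 1/9; Harriet 1/3; Isaac 1/18; Judith 1/18; Lydia 1/18; Nora 1/6; Tessa 1/9

There is no surviving spouse, so the entire estate passes to Prudence's descendants per stirpes.
Rose left no surviving issue, so that branch lapses and is disregarded.
The estate is divided into 3 equal shares of 1/3 among Kenneth, Albert, Fiona.
Kenneth predeceased; the 1/3 allotted to Kenneth's branch passes to Kenneth's issue by representation.
The 1/3 is divided into 3 equal shares of 1/9 among Diana, Tessa, Beatrice.
Diana is living and takes 1/9.
Tessa is living and takes 1/9.
Beatrice is living and takes 1/9.
Albert predeceased; the 1/3 allotted to Albert's branch passes to Albert's issue by representation.
Harriet is the sole taker at this level and receives the full 1/3.
Fiona predeceased; the 1/3 allotted to Fiona's branch passes to Fiona's issue by representation.
The 1/3 is divided into 2 equal shares of 1/6 among Nora, Charles.
Nora is living and takes 1/6.
Charles predeceased; the 1/6 allotted to Charles's branch passes to Charles's issue by representation.
The 1/6 is divided into 3 equal shares of 1/18 among Isaac, Lydia, Judith.
Isaac is living and takes 1/18.
Lydia is living and takes 1/18.
Judith is living and takes 1/18.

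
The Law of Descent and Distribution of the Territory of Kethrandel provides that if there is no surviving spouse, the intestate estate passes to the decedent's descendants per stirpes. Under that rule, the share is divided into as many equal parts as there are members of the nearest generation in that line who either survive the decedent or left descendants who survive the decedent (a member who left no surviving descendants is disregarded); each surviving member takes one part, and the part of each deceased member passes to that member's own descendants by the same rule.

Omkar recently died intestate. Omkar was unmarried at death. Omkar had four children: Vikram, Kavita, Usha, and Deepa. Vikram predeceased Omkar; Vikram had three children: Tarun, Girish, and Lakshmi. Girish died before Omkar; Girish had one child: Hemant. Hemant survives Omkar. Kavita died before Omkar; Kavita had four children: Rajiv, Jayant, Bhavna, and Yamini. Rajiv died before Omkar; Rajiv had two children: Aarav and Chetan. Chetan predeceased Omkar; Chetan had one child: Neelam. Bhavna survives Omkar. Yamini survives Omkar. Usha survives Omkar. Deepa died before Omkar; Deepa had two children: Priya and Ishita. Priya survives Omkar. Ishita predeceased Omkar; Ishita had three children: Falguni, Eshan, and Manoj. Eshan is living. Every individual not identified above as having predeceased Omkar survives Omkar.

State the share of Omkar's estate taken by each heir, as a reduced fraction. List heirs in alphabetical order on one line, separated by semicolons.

Aarav 1/32; Bhavna 1/16; Eshan 1/24; Falguni 1/24; Hemant 1/12; Jayant 1/16; Lakshmi 1/12; Manoj 1/24; Neelam 1/32; Priya 1/8; Tarun 1/12; Usha 1/4; Yamini 1/16

There is no surviving spouse, so the entire estate passes to Omkar's descendants per stirpes.
The estate is divided into 4 equal shares of 1/4 among Vikram, Kavita, Usha, Deepa.
Vikram predeceased; the 1/4 allotted to Vikram's branch passes to Vikram's issue by representation.
The 1/4 is divided into 3 equal shares of 1/12 among Tarun, Girish, Lakshmi.
Tarun is living and takes 1/12.
Girish predeceased; the 1/12 allotted to Girish's branch passes to Girish's issue by representation.
Hemant is the sole taker at this level and receives the full 1/12.
Lakshmi is living and takes 1/12.
Kavita predeceased; the 1/4 allotted to Kavita's branch passes to Kavita's issue by representation.
The 1/4 is divided into 4 equal shares of 1/16 among Rajiv, Jayant, Bhavna, Yamini.
Rajiv predeceased; the 1/16 allotted to Rajiv's branch passes to Rajiv's issue by representation.
The 1/16 is divided into 2 equal shares of 1/32 among Aarav, Chetan.
Aarav is living and takes 1/32.
Chetan predeceased; the 1/32 allotted to Chetan's branch passes to Chetan's issue by representation.
Neelam is the sole taker at this level and receives the full 1/32.
Jayant is living and takes 1/16.
Bhavna is living and takes 1/16.
Yamini is living and takes 1/16.
Usha is living and takes 1/4.
Deepa predeceased; the 1/4 allotted to Deepa's branch passes to Deepa's issue by representation.
The 1/4 is divided into 2 equal shares of 1/8 among Priya, Ishita.
Priya is living and takes 1/8.
Ishita predeceased; the 1/8 allotted to Ishita's branch passes to Ishita's issue by representation.
The 1/8 is divided into 3 equal shares of 1/24 among Falguni, Eshan, Manoj.
Falguni is living and takes 1/24.
Eshan is living and takes 1/24.
Manoj is living and takes 1/24.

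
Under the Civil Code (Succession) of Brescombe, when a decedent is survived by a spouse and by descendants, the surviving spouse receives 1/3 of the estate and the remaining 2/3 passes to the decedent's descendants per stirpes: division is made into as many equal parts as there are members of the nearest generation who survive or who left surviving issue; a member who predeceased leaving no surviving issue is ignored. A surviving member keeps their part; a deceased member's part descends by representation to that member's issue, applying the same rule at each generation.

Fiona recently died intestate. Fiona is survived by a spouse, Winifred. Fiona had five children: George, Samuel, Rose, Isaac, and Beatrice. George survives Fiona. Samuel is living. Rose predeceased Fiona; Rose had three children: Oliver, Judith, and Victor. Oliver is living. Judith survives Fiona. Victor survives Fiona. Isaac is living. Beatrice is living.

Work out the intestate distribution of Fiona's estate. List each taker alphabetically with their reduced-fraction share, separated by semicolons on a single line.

Beatrice 2/15; George 2/15; Isaac 2/15; Judith 2/45; Oliver 2/45; Samuel 2/15; Victor 2/45; Winifred 1/3

Winifred, as surviving spouse, takes 1/3.
The remaining 2/3 passes to Fiona's descendants per stirpes.
The 2/3 is divided into 5 equal shares of 2/15 among George, Samuel, Rose, Isaac, Beatrice.
George is living and takes 2/15.
Samuel is living and takes 2/15.
Rose predeceased; the 2/15 allotted to Rose's branch passes to Rose's issue by representation.
The 2/15 is divided into 3 equal shares of 2/45 among Oliver, Judith, Victor.
Oliver is living and takes 2/45.
Judith is living and takes 2/45.
Victor is living and takes 2/45.
Isaac is living and takes 2/15.
Beatrice is living and takes 2/15.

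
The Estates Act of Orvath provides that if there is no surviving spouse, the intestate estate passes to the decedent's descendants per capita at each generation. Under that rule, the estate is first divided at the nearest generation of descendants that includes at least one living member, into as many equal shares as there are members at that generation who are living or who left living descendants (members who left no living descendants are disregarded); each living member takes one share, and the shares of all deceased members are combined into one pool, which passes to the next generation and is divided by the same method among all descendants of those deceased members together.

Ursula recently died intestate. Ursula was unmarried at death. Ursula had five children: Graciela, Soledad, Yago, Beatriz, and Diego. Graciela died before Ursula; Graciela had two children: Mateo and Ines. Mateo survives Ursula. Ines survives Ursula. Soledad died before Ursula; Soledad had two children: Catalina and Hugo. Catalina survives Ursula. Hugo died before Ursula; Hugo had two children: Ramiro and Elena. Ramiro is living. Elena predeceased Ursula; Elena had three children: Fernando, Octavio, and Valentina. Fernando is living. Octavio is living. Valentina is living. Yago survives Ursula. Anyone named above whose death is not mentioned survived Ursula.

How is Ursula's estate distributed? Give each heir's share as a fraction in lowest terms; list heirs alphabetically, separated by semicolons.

There is no surviving spouse, so the entire estate passes to Ursula's descendants per capita at each generation.
At generation 1 (Graciela, Soledad, Yago, Beatriz, Diego) there are 5 shares of (1)/5 = 1/5 each.
Living: Yago, Beatriz, and Diego — each takes 1/5.
Deceased: Graciela and Soledad. Their combined 2/5 is pooled and carried to generation 2.
At generation 2 (Mateo, Ines, Catalina, Hugo) there are 4 shares of (2/5)/4 = 1/10 each.
Living: Mateo, Ines, and Catalina — each takes 1/10.
Deceased: Hugo. That 1/10 share is carried to generation 3.
At generation 3 (Ramiro, Elena) there are 2 shares of (1/10)/2 = 1/20 each.
Living: Ramiro — each takes 1/20.
Deceased: Elena. That 1/20 share is carried to generation 4.
At generation 4 (Fernando, Octavio, Valentina) there are 3 shares of (1/20)/3 = 1/60 each.
Living: Fernando, Octavio, and Valentina — each takes 1/60.

Beatriz 1/5; Catalina 1/10; Diego 1/5; Fernando 1/60; Ines 1/10; Mateo 1/10; Octavio 1/60; Ramiro 1/20; Valentina 1/60; Yago 1/5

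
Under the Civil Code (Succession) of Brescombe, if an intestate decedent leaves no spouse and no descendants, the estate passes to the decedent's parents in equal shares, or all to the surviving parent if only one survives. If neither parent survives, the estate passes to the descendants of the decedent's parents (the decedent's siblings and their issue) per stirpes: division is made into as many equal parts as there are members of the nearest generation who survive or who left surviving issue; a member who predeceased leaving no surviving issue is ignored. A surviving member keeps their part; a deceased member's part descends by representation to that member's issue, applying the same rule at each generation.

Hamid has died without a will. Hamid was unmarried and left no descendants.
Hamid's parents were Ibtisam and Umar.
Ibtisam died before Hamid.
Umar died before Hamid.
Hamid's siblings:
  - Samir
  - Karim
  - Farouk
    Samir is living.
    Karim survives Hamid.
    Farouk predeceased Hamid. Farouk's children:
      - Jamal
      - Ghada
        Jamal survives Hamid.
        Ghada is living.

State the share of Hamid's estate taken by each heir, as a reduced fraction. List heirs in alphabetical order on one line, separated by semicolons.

Ghada 1/6; Jamal 1/6; Karim 1/3; Samir 1/3

Neither parent survives and there are no descendants, so the estate passes to Hamid's siblings and their issue per stirpes.
The estate is divided into 3 equal shares of 1/3 among Samir, Karim, Farouk.
Samir is living and takes 1/3.
Karim is living and takes 1/3.
Farouk predeceased; the 1/3 allotted to Farouk's branch passes to Farouk's issue by representation.
The 1/3 is divided into 2 equal shares of 1/6 among Jamal, Ghada.
Jamal is living and takes 1/6.
Ghada is living and takes 1/6.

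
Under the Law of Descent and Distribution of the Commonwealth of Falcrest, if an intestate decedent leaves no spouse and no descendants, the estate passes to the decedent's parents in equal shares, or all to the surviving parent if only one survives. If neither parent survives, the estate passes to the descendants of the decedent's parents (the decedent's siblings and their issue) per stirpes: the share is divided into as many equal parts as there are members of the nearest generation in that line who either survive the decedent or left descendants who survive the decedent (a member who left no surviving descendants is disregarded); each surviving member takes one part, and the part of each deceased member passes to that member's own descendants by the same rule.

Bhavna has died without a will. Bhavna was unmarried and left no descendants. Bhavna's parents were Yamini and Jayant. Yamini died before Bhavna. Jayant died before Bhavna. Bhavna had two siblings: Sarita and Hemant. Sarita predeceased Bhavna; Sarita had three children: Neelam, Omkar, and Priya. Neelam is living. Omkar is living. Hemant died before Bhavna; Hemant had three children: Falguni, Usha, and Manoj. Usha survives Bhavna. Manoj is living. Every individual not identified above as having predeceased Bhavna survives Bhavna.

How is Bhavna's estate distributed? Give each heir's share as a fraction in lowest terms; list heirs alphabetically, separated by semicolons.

Neither parent survives and there are no descendants, so the estate passes to Bhavna's siblings and their issue per stirpes.
The estate is divided into 2 equal shares of 1/2 among Sarita, Hemant.
Sarita predeceased; the 1/2 allotted to Sarita's branch passes to Sarita's issue by representation.
The 1/2 is divided into 3 equal shares of 1/6 among Neelam, Omkar, Priya.
Neelam is living and takes 1/6.
Omkar is living and takes 1/6.
Priya is living and takes 1/6.
Hemant predeceased; the 1/2 allotted to Hemant's branch passes to Hemant's issue by representation.
The 1/2 is divided into 3 equal shares of 1/6 among Falguni, Usha, Manoj.
Falguni is living and takes 1/6.
Usha is living and takes 1/6.
Manoj is living and takes 1/6.

Falguni 1/6; Manoj 1/6; Neelam 1/6; Omkar 1/6; Priya 1/6; Usha 1/6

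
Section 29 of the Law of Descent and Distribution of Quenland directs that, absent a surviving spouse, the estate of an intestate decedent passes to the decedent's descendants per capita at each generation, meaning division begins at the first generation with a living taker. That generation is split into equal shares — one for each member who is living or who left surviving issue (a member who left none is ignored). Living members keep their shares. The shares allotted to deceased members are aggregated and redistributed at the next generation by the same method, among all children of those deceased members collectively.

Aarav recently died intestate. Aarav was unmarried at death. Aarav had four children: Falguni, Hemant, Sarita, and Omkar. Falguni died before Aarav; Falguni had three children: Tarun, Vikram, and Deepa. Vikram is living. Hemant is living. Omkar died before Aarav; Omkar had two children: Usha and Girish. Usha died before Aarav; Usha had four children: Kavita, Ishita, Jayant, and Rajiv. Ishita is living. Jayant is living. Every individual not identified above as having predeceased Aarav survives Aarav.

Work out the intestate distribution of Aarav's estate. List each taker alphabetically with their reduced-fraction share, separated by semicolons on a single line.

Deepa 1/10; Girish 1/10; Hemant 1/4; Ishita 1/40; Jayant 1/40; Kavita 1/40; Rajiv 1/40; Sarita 1/4; Tarun 1/10; Vikram 1/10

There is no surviving spouse, so the entire estate passes to Aarav's descendants per capita at each generation.
At generation 1 (Falguni, Hemant, Sarita, Omkar) there are 4 shares of (1)/4 = 1/4 each.
Living: Hemant and Sarita — each takes 1/4.
Deceased: Falguni and Omkar. Their combined 1/2 is pooled and carried to generation 2.
At generation 2 (Tarun, Vikram, Deepa, Usha, Girish) there are 5 shares of (1/2)/5 = 1/10 each.
Living: Tarun, Vikram, Deepa, and Girish — each takes 1/10.
Deceased: Usha. That 1/10 share is carried to generation 3.
At generation 3 (Kavita, Ishita, Jayant, Rajiv) there are 4 shares of (1/10)/4 = 1/40 each.
Living: Kavita, Ishita, Jayant, and Rajiv — each takes 1/40.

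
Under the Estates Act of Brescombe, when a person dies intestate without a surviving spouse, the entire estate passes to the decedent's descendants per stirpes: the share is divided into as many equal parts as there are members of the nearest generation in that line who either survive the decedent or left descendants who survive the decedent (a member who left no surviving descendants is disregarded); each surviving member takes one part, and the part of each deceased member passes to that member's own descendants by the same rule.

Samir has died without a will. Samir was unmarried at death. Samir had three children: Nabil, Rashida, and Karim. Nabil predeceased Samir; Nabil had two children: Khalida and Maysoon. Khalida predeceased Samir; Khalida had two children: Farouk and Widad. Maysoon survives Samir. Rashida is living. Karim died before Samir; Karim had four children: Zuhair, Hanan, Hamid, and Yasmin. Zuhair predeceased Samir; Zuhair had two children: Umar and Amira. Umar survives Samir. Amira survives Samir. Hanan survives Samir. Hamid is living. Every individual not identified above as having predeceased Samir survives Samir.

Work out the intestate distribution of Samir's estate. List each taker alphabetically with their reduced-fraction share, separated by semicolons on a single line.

Amira 1/24; Farouk 1/12; Hamid 1/12; Hanan 1/12; Maysoon 1/6; Rashida 1/3; Umar 1/24; Widad 1/12; Yasmin 1/12

There is no surviving spouse, so the entire estate passes to Samir's descendants per stirpes.
The estate is divided into 3 equal shares of 1/3 among Nabil, Rashida, Karim.
Nabil predeceased; the 1/3 allotted to Nabil's branch passes to Nabil's issue by representation.
The 1/3 is divided into 2 equal shares of 1/6 among Khalida, Maysoon.
Khalida predeceased; the 1/6 allotted to Khalida's branch passes to Khalida's issue by representation.
The 1/6 is divided into 2 equal shares of 1/12 among Farouk, Widad.
Farouk is living and takes 1/12.
Widad is living and takes 1/12.
Maysoon is living and takes 1/6.
Rashida is living and takes 1/3.
Karim predeceased; the 1/3 allotted to Karim's branch passes to Karim's issue by representation.
The 1/3 is divided into 4 equal shares of 1/12 among Zuhair, Hanan, Hamid, Yasmin.
Zuhair predeceased; the 1/12 allotted to Zuhair's branch passes to Zuhair's issue by representation.
The 1/12 is divided into 2 equal shares of 1/24 among Umar, Amira.
Umar is living and takes 1/24.
Amira is living and takes 1/24.
Hanan is living and takes 1/12.
Hamid is living and takes 1/12.
Yasmin is living and takes 1/12.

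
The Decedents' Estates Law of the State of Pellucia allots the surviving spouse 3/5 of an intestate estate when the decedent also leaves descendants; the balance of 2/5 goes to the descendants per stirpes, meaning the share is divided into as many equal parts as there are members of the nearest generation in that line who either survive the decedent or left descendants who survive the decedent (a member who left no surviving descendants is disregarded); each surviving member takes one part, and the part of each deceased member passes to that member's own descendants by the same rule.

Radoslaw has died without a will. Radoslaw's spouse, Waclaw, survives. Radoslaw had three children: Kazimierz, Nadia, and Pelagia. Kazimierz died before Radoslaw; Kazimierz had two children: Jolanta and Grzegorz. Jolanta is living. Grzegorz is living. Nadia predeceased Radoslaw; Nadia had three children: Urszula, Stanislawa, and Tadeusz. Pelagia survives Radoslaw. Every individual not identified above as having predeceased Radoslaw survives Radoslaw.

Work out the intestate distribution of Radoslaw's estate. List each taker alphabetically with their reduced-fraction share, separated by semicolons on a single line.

Waclaw, as surviving spouse, takes 3/5.
The remaining 2/5 passes to Radoslaw's descendants per stirpes.
The 2/5 is divided into 3 equal shares of 2/15 among Kazimierz, Nadia, Pelagia.
Kazimierz predeceased; the 2/15 allotted to Kazimierz's branch passes to Kazimierz's issue by representation.
The 2/15 is divided into 2 equal shares of 1/15 among Jolanta, Grzegorz.
Jolanta is living and takes 1/15.
Grzegorz is living and takes 1/15.
Nadia predeceased; the 2/15 allotted to Nadia's branch passes to Nadia's issue by representation.
The 2/15 is divided into 3 equal shares of 2/45 among Urszula, Stanislawa, Tadeusz.
Urszula is living and takes 2/45.
Stanislawa is living and takes 2/45.
Tadeusz is living and takes 2/45.
Pelagia is living and takes 2/15.

Grzegorz 1/15; Jolanta 1/15; Pelagia 2/15; Stanislawa 2/45; Tadeusz 2/45; Urszula 2/45; Waclaw 3/5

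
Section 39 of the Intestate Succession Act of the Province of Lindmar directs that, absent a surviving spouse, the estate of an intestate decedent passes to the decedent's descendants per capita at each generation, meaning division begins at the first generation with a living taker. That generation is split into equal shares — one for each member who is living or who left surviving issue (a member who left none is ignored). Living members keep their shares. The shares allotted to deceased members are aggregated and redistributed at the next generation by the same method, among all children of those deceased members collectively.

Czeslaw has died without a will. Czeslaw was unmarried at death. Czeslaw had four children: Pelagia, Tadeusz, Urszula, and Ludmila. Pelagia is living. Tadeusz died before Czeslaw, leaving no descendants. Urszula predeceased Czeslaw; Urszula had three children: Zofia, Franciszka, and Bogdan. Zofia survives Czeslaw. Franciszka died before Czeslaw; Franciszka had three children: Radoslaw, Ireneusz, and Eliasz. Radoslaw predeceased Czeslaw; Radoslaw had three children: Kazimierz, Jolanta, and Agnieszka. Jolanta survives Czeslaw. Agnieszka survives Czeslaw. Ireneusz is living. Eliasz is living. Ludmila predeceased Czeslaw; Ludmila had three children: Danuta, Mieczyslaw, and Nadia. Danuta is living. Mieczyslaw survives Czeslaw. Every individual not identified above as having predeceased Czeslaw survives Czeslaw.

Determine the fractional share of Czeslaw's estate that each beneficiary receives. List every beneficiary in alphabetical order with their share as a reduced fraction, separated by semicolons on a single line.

There is no surviving spouse, so the entire estate passes to Czeslaw's descendants per capita at each generation.
At generation 1 (Pelagia, Urszula, Ludmila) there are 3 shares of (1)/3 = 1/3 each.
Living: Pelagia — each takes 1/3.
Deceased: Urszula and Ludmila. Their combined 2/3 is pooled and carried to generation 2.
At generation 2 (Zofia, Franciszka, Bogdan, Danuta, Mieczyslaw, Nadia) there are 6 shares of (2/3)/6 = 1/9 each.
Living: Zofia, Bogdan, Danuta, Mieczyslaw, and Nadia — each takes 1/9.
Deceased: Franciszka. That 1/9 share is carried to generation 3.
At generation 3 (Radoslaw, Ireneusz, Eliasz) there are 3 shares of (1/9)/3 = 1/27 each.
Living: Ireneusz and Eliasz — each takes 1/27.
Deceased: Radoslaw. That 1/27 share is carried to generation 4.
At generation 4 (Kazimierz, Jolanta, Agnieszka) there are 3 shares of (1/27)/3 = 1/81 each.
Living: Kazimierz, Jolanta, and Agnieszka — each takes 1/81.

Agnieszka 1/81; Bogdan 1/9; Danuta 1/9; Eliasz 1/27; Ireneusz 1/27; Jolanta 1/81; Kazimierz 1/81; Mieczyslaw 1/9; Nadia 1/9; Pelagia 1/3; Zofia 1/9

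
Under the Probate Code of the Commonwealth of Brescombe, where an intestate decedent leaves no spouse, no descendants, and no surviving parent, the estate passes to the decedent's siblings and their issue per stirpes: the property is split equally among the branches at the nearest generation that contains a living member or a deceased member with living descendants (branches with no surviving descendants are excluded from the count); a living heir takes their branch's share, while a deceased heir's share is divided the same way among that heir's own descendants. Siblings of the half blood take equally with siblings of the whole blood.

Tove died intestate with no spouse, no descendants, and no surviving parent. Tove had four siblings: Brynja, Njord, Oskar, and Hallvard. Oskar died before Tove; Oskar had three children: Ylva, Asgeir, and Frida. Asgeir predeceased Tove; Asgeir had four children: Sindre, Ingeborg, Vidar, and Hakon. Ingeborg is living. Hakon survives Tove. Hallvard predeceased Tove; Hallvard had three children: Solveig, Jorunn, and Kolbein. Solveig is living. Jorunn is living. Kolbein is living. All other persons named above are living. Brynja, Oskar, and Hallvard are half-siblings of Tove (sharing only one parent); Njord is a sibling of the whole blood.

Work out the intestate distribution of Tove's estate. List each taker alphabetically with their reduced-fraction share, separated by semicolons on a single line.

Brynja 1/4; Frida 1/12; Hakon 1/48; Ingeborg 1/48; Jorunn 1/12; Kolbein 1/12; Njord 1/4; Sindre 1/48; Solveig 1/12; Vidar 1/48; Ylva 1/12

No spouse, descendants, or parent survives, so the estate passes to Tove's siblings per stirpes.
Half-blood and whole-blood siblings take equally under the stated rule.
The estate is divided into 4 equal shares of 1/4 among Brynja, Njord, Oskar, Hallvard.
Brynja is living and takes 1/4.
Njord is living and takes 1/4.
Oskar predeceased; the 1/4 allotted to Oskar's branch passes to Oskar's issue by representation.
The 1/4 is divided into 3 equal shares of 1/12 among Ylva, Asgeir, Frida.
Ylva is living and takes 1/12.
Asgeir predeceased; the 1/12 allotted to Asgeir's branch passes to Asgeir's issue by representation.
The 1/12 is divided into 4 equal shares of 1/48 among Sindre, Ingeborg, Vidar, Hakon.
Sindre is living and takes 1/48.
Ingeborg is living and takes 1/48.
Vidar is living and takes 1/48.
Hakon is living and takes 1/48.
Frida is living and takes 1/12.
Hallvard predeceased; the 1/4 allotted to Hallvard's branch passes to Hallvard's issue by representation.
The 1/4 is divided into 3 equal shares of 1/12 among Solveig, Jorunn, Kolbein.
Solveig is living and takes 1/12.
Jorunn is living and takes 1/12.
Kolbein is living and takes 1/12.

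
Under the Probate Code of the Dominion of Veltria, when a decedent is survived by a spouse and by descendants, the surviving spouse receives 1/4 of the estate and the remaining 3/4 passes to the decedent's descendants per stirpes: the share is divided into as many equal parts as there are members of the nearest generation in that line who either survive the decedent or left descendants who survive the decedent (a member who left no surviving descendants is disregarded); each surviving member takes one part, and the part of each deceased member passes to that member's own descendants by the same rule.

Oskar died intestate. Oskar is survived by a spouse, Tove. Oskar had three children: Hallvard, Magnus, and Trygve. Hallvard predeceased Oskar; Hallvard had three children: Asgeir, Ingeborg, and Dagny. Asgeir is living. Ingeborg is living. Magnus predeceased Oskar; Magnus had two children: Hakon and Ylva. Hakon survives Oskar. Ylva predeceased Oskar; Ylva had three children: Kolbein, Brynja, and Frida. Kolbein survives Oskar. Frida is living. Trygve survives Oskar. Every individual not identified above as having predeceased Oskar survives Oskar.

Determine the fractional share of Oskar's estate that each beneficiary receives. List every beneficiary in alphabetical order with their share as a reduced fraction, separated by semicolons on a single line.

Asgeir 1/12; Brynja 1/24; Dagny 1/12; Frida 1/24; Hakon 1/8; Ingeborg 1/12; Kolbein 1/24; Tove 1/4; Trygve 1/4

Tove, as surviving spouse, takes 1/4.
The remaining 3/4 passes to Oskar's descendants per stirpes.
The 3/4 is divided into 3 equal shares of 1/4 among Hallvard, Magnus, Trygve.
Hallvard predeceased; the 1/4 allotted to Hallvard's branch passes to Hallvard's issue by representation.
The 1/4 is divided into 3 equal shares of 1/12 among Asgeir, Ingeborg, Dagny.
Asgeir is living and takes 1/12.
Ingeborg is living and takes 1/12.
Dagny is living and takes 1/12.
Magnus predeceased; the 1/4 allotted to Magnus's branch passes to Magnus's issue by representation.
The 1/4 is divided into 2 equal shares of 1/8 among Hakon, Ylva.
Hakon is living and takes 1/8.
Ylva predeceased; the 1/8 allotted to Ylva's branch passes to Ylva's issue by representation.
The 1/8 is divided into 3 equal shares of 1/24 among Kolbein, Brynja, Frida.
Kolbein is living and takes 1/24.
Brynja is living and takes 1/24.
Frida is living and takes 1/24.
Trygve is living and takes 1/4.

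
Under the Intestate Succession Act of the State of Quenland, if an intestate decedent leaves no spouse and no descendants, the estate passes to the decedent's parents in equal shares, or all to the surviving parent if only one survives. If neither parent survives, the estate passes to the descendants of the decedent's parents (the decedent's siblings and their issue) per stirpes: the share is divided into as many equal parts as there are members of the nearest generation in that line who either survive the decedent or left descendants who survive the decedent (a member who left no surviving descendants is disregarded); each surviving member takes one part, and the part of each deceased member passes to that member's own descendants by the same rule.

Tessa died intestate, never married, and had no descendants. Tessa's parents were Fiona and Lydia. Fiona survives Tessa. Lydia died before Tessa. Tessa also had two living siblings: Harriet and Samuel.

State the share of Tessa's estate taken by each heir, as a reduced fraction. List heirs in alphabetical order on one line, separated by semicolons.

Only one parent, Fiona, survives, so Fiona takes the entire estate. The siblings take nothing because a surviving parent has priority.

Fiona 1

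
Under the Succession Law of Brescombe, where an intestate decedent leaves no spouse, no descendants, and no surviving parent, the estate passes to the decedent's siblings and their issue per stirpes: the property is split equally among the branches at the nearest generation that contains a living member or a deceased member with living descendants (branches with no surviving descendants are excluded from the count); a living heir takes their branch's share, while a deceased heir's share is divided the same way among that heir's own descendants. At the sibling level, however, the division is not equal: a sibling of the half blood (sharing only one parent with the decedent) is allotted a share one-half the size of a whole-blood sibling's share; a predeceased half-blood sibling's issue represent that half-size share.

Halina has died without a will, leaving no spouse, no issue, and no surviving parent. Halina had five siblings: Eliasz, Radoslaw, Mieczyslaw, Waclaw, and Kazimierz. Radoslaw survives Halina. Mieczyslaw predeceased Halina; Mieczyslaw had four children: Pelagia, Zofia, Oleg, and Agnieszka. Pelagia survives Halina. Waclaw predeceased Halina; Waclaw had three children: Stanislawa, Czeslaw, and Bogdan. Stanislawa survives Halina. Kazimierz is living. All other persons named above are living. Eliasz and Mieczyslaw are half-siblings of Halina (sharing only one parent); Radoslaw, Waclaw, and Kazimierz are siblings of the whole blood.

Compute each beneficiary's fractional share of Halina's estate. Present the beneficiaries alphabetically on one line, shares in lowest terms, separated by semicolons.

Agnieszka 1/32; Bogdan 1/12; Czeslaw 1/12; Eliasz 1/8; Kazimierz 1/4; Oleg 1/32; Pelagia 1/32; Radoslaw 1/4; Stanislawa 1/12; Zofia 1/32

No spouse, descendants, or parent survives, so the estate passes to Halina's siblings per stirpes.
Half-blood siblings count for one-half the weight of whole-blood siblings at the initial division.
Dividing 1 in proportion to weights (total weight 4): Eliasz (weight 1/2) → 1/8; Radoslaw (weight 1) → 1/4; Mieczyslaw (weight 1/2) → 1/8; Waclaw (weight 1) → 1/4; Kazimierz (weight 1) → 1/4.
Eliasz is living and takes 1/8.
Radoslaw is living and takes 1/4.
Mieczyslaw predeceased; the 1/8 allotted to Mieczyslaw's branch passes to Mieczyslaw's issue by representation.
The 1/8 is divided into 4 equal shares of 1/32 among Pelagia, Zofia, Oleg, Agnieszka.
Pelagia is living and takes 1/32.
Zofia is living and takes 1/32.
Oleg is living and takes 1/32.
Agnieszka is living and takes 1/32.
Waclaw predeceased; the 1/4 allotted to Waclaw's branch passes to Waclaw's issue by representation.
The 1/4 is divided into 3 equal shares of 1/12 among Stanislawa, Czeslaw, Bogdan.
Stanislawa is living and takes 1/12.
Czeslaw is living and takes 1/12.
Bogdan is living and takes 1/12.
Kazimierz is living and takes 1/4.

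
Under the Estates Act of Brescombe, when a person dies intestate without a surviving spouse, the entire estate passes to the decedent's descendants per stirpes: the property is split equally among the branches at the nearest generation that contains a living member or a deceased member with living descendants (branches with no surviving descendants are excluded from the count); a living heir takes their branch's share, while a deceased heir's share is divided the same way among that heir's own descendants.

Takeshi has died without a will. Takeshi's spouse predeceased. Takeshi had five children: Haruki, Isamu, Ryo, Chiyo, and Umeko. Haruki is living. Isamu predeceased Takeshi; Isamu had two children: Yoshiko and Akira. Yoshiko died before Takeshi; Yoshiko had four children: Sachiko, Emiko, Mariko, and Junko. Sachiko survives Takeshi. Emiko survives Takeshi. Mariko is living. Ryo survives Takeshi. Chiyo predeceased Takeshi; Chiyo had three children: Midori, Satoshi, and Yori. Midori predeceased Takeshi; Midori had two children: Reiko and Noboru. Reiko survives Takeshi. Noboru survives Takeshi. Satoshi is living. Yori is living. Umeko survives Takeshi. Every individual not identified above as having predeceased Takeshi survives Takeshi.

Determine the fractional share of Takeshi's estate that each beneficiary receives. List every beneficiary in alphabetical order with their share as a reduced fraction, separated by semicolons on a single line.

There is no surviving spouse, so the entire estate passes to Takeshi's descendants per stirpes.
The estate is divided into 5 equal shares of 1/5 among Haruki, Isamu, Ryo, Chiyo, Umeko.
Haruki is living and takes 1/5.
Isamu predeceased; the 1/5 allotted to Isamu's branch passes to Isamu's issue by representation.
The 1/5 is divided into 2 equal shares of 1/10 among Yoshiko, Akira.
Yoshiko predeceased; the 1/10 allotted to Yoshiko's branch passes to Yoshiko's issue by representation.
The 1/10 is divided into 4 equal shares of 1/40 among Sachiko, Emiko, Mariko, Junko.
Sachiko is living and takes 1/40.
Emiko is living and takes 1/40.
Mariko is living and takes 1/40.
Junko is living and takes 1/40.
Akira is living and takes 1/10.
Ryo is living and takes 1/5.
Chiyo predeceased; the 1/5 allotted to Chiyo's branch passes to Chiyo's issue by representation.
The 1/5 is divided into 3 equal shares of 1/15 among Midori, Satoshi, Yori.
Midori predeceased; the 1/15 allotted to Midori's branch passes to Midori's issue by representation.
The 1/15 is divided into 2 equal shares of 1/30 among Reiko, Noboru.
Reiko is living and takes 1/30.
Noboru is living and takes 1/30.
Satoshi is living and takes 1/15.
Yori is living and takes 1/15.
Umeko is living and takes 1/5.

Akira 1/10; Emiko 1/40; Haruki 1/5; Junko 1/40; Mariko 1/40; Noboru 1/30; Reiko 1/30; Ryo 1/5; Sachiko 1/40; Satoshi 1/15; Umeko 1/5; Yori 1/15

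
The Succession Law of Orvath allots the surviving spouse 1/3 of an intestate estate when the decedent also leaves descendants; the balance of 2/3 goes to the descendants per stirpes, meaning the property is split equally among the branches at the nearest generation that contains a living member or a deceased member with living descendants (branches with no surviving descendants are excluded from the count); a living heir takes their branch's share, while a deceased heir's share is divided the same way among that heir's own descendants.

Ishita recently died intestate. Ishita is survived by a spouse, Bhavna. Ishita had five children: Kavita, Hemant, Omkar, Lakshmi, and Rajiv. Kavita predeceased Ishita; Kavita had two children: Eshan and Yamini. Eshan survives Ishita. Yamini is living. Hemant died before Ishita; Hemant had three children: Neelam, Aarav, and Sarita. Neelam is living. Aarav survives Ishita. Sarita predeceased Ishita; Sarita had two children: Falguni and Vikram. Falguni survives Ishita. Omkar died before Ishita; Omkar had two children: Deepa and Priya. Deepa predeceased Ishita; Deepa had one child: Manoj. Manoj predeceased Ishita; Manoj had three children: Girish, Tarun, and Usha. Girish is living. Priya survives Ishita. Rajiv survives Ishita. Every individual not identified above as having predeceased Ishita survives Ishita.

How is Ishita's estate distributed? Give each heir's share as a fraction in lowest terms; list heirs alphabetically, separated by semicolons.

Bhavna, as surviving spouse, takes 1/3.
The remaining 2/3 passes to Ishita's descendants per stirpes.
The 2/3 is divided into 5 equal shares of 2/15 among Kavita, Hemant, Omkar, Lakshmi, Rajiv.
Kavita predeceased; the 2/15 allotted to Kavita's branch passes to Kavita's issue by representation.
The 2/15 is divided into 2 equal shares of 1/15 among Eshan, Yamini.
Eshan is living and takes 1/15.
Yamini is living and takes 1/15.
Hemant predeceased; the 2/15 allotted to Hemant's branch passes to Hemant's issue by representation.
The 2/15 is divided into 3 equal shares of 2/45 among Neelam, Aarav, Sarita.
Neelam is living and takes 2/45.
Aarav is living and takes 2/45.
Sarita predeceased; the 2/45 allotted to Sarita's branch passes to Sarita's issue by representation.
The 2/45 is divided into 2 equal shares of 1/45 among Falguni, Vikram.
Falguni is living and takes 1/45.
Vikram is living and takes 1/45.
Omkar predeceased; the 2/15 allotted to Omkar's branch passes to Omkar's issue by representation.
The 2/15 is divided into 2 equal shares of 1/15 among Deepa, Priya.
Deepa predeceased; the 1/15 allotted to Deepa's branch passes to Deepa's issue by representation.
Manoj's line is the sole branch at this level, so the full 1/15 passes to Manoj's issue by representation.
The 1/15 is divided into 3 equal shares of 1/45 among Girish, Tarun, Usha.
Girish is living and takes 1/45.
Tarun is living and takes 1/45.
Usha is living and takes 1/45.
Priya is living and takes 1/15.
Lakshmi is living and takes 2/15.
Rajiv is living and takes 2/15.

Aarav 2/45; Bhavna 1/3; Eshan 1/15; Falguni 1/45; Girish 1/45; Lakshmi 2/15; Neelam 2/45; Priya 1/15; Rajiv 2/15; Tarun 1/45; Usha 1/45; Vikram 1/45; Yamini 1/15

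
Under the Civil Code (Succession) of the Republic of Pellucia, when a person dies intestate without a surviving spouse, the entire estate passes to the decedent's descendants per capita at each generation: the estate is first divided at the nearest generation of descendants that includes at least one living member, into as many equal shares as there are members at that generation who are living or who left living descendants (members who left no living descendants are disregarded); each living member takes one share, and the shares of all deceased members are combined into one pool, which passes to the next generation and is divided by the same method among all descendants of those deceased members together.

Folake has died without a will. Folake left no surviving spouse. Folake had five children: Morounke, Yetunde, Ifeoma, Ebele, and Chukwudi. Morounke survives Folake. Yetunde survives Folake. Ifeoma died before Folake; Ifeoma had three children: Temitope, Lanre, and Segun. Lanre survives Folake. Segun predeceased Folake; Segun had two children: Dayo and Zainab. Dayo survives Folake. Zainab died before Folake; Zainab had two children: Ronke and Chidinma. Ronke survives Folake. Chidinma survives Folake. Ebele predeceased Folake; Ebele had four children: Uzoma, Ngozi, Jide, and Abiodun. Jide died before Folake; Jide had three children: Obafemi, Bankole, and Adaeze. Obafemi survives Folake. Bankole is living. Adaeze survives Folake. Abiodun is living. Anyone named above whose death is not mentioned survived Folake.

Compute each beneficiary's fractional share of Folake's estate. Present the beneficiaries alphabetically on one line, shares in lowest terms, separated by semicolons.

There is no surviving spouse, so the entire estate passes to Folake's descendants per capita at each generation.
At generation 1 (Morounke, Yetunde, Ifeoma, Ebele, Chukwudi) there are 5 shares of (1)/5 = 1/5 each.
Living: Morounke, Yetunde, and Chukwudi — each takes 1/5.
Deceased: Ifeoma and Ebele. Their combined 2/5 is pooled and carried to generation 2.
At generation 2 (Temitope, Lanre, Segun, Uzoma, Ngozi, Jide, Abiodun) there are 7 shares of (2/5)/7 = 2/35 each.
Living: Temitope, Lanre, Uzoma, Ngozi, and Abiodun — each takes 2/35.
Deceased: Segun and Jide. Their combined 4/35 is pooled and carried to generation 3.
At generation 3 (Dayo, Zainab, Obafemi, Bankole, Adaeze) there are 5 shares of (4/35)/5 = 4/175 each.
Living: Dayo, Obafemi, Bankole, and Adaeze — each takes 4/175.
Deceased: Zainab. That 4/175 share is carried to generation 4.
At generation 4 (Ronke, Chidinma) there are 2 shares of (4/175)/2 = 2/175 each.
Living: Ronke and Chidinma — each takes 2/175.

Abiodun 2/35; Adaeze 4/175; Bankole 4/175; Chidinma 2/175; Chukwudi 1/5; Dayo 4/175; Lanre 2/35; Morounke 1/5; Ngozi 2/35; Obafemi 4/175; Ronke 2/175; Temitope 2/35; Uzoma 2/35; Yetunde 1/5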